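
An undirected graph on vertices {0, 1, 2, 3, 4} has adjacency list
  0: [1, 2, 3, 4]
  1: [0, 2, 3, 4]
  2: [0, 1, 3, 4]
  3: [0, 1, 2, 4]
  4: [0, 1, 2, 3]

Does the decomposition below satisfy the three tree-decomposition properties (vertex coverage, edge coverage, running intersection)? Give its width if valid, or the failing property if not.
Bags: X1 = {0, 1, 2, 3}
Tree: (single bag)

A tree decomposition must satisfy three properties: every vertex lies in some bag; for every edge, both endpoints lie together in some bag; and for every vertex, the bags containing it form a connected subtree. Here vertex 4 appears in no bag, so the decomposition is invalid.

No — vertex 4 appears in no bag.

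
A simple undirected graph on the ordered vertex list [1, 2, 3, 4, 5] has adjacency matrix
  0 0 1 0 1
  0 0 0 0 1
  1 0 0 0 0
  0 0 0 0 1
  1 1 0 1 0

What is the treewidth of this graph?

A width-1 tree decomposition is:
Bags: B1 = {1, 3}  B2 = {1, 5}  B3 = {4, 5}  B4 = {2, 5}
Tree: B1–B2, B2–B3, B3–B4
Every bag has size at most 2, so the width is 2 − 1 = 1 and tw(G) ≤ 1. G has an edge, so its treewidth is at least 1. The upper and lower bounds meet at 1, so that is the treewidth.

1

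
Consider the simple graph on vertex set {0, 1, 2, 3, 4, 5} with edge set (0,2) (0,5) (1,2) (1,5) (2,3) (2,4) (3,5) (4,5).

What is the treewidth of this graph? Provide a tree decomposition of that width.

Every bag has size at most 3, so the width is 3 − 1 = 2 and tw(G) ≤ 2. The edges 2–3–5–1–2 form a cycle, so G is not a tree and its treewidth is at least 2. The upper and lower bounds meet at 2, so that is the treewidth.

Treewidth 2.
One optimal decomposition is:
Bags: B1 = {2, 3, 5}  B2 = {1, 2, 5}  B3 = {0, 2, 5}  B4 = {2, 4, 5}
Tree: B1–B2, B2–B3, B3–B4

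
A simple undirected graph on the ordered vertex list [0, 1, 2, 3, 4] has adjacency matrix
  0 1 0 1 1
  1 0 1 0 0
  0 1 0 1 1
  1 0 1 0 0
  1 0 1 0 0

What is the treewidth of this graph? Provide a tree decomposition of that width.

The largest bag has 3 vertices, giving width 2; this decomposition certifies tw(G) ≤ 2. For the lower bound, G contains the cycle 2–4–0–3–2, so G is not a forest; only forests have treewidth ≤ 1, hence tw(G) ≥ 2. Combining the bounds, tw(G) = 2.

Treewidth 2.
One such decomposition:
Bags: B1 = {0, 2, 4}  B2 = {0, 2, 3}  B3 = {0, 1, 2}
Tree: B1–B2, B2–B3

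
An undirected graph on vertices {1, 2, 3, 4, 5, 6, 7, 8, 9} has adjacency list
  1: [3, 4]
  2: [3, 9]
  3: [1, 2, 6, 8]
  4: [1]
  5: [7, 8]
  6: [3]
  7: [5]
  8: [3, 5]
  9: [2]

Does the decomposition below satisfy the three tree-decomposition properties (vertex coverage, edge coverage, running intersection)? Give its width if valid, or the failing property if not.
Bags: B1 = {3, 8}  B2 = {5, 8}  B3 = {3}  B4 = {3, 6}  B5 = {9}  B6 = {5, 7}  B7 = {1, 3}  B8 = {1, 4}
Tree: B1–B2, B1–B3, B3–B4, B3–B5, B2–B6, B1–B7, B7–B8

No — vertex 2 appears in no bag.

A tree decomposition must satisfy three properties: every vertex lies in some bag; for every edge, both endpoints lie together in some bag; and for every vertex, the bags containing it form a connected subtree. Here vertex 2 appears in no bag, so the decomposition is invalid.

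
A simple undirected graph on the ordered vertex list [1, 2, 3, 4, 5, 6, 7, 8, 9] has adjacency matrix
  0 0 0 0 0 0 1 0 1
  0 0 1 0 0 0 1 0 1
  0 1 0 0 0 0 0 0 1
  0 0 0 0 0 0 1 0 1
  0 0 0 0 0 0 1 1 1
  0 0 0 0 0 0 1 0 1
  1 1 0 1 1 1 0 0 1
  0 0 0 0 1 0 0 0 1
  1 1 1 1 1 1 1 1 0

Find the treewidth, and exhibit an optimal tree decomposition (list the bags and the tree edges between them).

Each bag holds 3 vertices, so the decomposition has width 2, which upper-bounds the treewidth. For the lower bound, the 3 vertices {5, 8, 9} are pairwise adjacent, and any tree decomposition puts a clique entirely inside one bag — forcing width ≥ 2. The upper and lower bounds meet at 2, so that is the treewidth.

Treewidth 2.
One optimal decomposition is:
Bags: B1 = {1, 7, 9}  B2 = {2, 7, 9}  B3 = {6, 7, 9}  B4 = {4, 7, 9}  B5 = {2, 3, 9}  B6 = {5, 7, 9}  B7 = {5, 8, 9}
Tree: B1–B2, B2–B3, B2–B4, B2–B5, B1–B6, B6–B7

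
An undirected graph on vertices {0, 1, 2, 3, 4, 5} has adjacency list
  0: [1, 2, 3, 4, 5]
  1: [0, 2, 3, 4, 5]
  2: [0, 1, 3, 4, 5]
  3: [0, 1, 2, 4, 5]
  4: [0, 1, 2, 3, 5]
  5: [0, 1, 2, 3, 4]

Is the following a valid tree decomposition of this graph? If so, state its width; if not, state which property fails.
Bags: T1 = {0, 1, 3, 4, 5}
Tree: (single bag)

A tree decomposition must satisfy three properties: every vertex lies in some bag; for every edge, both endpoints lie together in some bag; and for every vertex, the bags containing it form a connected subtree. Here vertex 2 appears in no bag, so the decomposition is invalid.

No — vertex 2 appears in no bag.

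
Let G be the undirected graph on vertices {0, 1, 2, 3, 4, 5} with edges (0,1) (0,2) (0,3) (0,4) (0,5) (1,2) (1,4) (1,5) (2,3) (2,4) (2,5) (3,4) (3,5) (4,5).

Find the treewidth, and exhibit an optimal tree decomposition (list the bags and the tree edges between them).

Every bag has size at most 5, so the width is 5 − 1 = 4 and tw(G) ≤ 4. Conversely, {0, 1, 2, 4, 5} is a clique of size 5, and the vertices of any clique must share a bag in every tree decomposition; so some bag has ≥ 5 vertices and tw(G) ≥ 4. Hence tw(G) = 4 exactly.

Treewidth 4.
One optimal decomposition is:
Bags: B1 = {0, 2, 3, 4, 5}  B2 = {0, 1, 2, 4, 5}
Tree: B1–B2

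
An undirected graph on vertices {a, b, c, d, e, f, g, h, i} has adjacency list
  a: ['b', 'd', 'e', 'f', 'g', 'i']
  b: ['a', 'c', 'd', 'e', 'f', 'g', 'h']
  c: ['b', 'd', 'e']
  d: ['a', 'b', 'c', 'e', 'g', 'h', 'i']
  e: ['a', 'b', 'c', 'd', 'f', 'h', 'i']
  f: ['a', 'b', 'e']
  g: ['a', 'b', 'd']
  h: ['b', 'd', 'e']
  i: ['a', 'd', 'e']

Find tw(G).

3

A width-3 tree decomposition is:
Bags: B1 = {a, d, e, i}  B2 = {a, b, d, e}  B3 = {a, b, d, g}  B4 = {b, c, d, e}  B5 = {b, d, e, h}  B6 = {a, b, e, f}
Tree: B1–B2, B2–B3, B2–B4, B2–B5, B2–B6
Each bag holds 4 vertices, so the decomposition has width 3, which upper-bounds the treewidth. For the lower bound, the 4 vertices {a, b, d, g} are pairwise adjacent, and any tree decomposition puts a clique entirely inside one bag — forcing width ≥ 3. Hence tw(G) = 3 exactly.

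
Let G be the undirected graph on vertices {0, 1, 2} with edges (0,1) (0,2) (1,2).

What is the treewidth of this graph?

2

A width-2 tree decomposition is:
Bags: B1 = {0, 1, 2}
Tree: (single bag)
With just one bag of size 3, the width is 3 − 1 = 2, so tw(G) ≤ 2. On the other hand G contains the 3-clique {0, 1, 2}. A clique must lie in a single bag of any decomposition, so no decomposition can have width below 2. Combining the bounds, tw(G) = 2.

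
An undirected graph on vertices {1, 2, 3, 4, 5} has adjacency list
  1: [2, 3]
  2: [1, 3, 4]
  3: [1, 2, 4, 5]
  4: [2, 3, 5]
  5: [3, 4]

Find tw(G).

A width-2 tree decomposition is:
Bags: B1 = {2, 3, 4}  B2 = {1, 2, 3}  B3 = {3, 4, 5}
Tree: B1–B2, B1–B3
Each bag holds 3 vertices, so the decomposition has width 2, which upper-bounds the treewidth. Conversely, {1, 2, 3} is a clique of size 3, and the vertices of any clique must share a bag in every tree decomposition; so some bag has ≥ 3 vertices and tw(G) ≥ 2. The upper and lower bounds meet at 2, so that is the treewidth.

2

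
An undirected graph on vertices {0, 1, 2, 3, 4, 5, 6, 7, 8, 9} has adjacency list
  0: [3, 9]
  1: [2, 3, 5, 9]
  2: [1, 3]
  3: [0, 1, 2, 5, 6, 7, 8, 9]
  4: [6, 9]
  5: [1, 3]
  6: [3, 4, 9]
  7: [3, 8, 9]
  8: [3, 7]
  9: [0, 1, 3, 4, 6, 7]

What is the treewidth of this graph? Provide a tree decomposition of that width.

Treewidth 2.
Bags: B1 = {3, 6, 9}  B2 = {4, 6, 9}  B3 = {0, 3, 9}  B4 = {3, 7, 9}  B5 = {1, 3, 9}  B6 = {1, 2, 3}  B7 = {1, 3, 5}  B8 = {3, 7, 8}
Tree: B1–B2, B1–B3, B1–B4, B3–B5, B5–B6, B6–B7, B4–B8

Every bag has size at most 3, so the width is 3 − 1 = 2 and tw(G) ≤ 2. For the lower bound, the 3 vertices {3, 7, 8} are pairwise adjacent, and any tree decomposition puts a clique entirely inside one bag — forcing width ≥ 2. Therefore the treewidth is 2.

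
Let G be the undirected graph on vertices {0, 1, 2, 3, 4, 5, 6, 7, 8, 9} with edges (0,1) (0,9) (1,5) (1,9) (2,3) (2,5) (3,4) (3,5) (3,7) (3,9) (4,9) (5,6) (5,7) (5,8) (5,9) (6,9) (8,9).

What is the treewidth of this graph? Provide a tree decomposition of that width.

Treewidth 2.
One such decomposition:
Bags: B1 = {5, 6, 9}  B2 = {3, 5, 9}  B3 = {1, 5, 9}  B4 = {5, 8, 9}  B5 = {2, 3, 5}  B6 = {3, 4, 9}  B7 = {3, 5, 7}  B8 = {0, 1, 9}
Tree: B1–B2, B1–B3, B3–B4, B2–B5, B2–B6, B2–B7, B3–B8

Every bag has size at most 3, so the width is 3 − 1 = 2 and tw(G) ≤ 2. On the other hand G contains the 3-clique {0, 1, 9}. A clique must lie in a single bag of any decomposition, so no decomposition can have width below 2. Hence tw(G) = 2 exactly.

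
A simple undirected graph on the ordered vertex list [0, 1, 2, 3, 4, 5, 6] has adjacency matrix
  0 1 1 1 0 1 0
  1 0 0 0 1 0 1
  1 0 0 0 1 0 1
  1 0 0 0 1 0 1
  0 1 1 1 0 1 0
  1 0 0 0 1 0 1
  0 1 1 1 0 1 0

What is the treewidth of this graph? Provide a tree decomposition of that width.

The largest bag has 4 vertices, giving width 3; this decomposition certifies tw(G) ≤ 3. For the lower bound: the 4 vertex sets {0,1}, {3,6}, {4}, {5} are disjoint, each induces a connected subgraph, and every pair is joined by at least one edge of G. Contracting each set to a single vertex therefore yields K_{4} as a minor, and since treewidth is minor-monotone, tw(G) ≥ tw(K_{4}) = 3. Hence tw(G) = 3 exactly.

Treewidth 3.
Bags: B1 = {0, 1, 4, 6}  B2 = {0, 3, 4, 6}  B3 = {0, 4, 5, 6}  B4 = {0, 2, 4, 6}
Tree: B1–B2, B2–B3, B3–B4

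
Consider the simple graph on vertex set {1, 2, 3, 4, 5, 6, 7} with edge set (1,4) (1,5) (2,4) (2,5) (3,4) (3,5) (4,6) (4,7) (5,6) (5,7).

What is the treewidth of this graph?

2

A width-2 tree decomposition is:
Bags: B1 = {4, 5, 7}  B2 = {4, 5, 6}  B3 = {1, 4, 5}  B4 = {3, 4, 5}  B5 = {2, 4, 5}
Tree: B1–B2, B2–B3, B3–B4, B4–B5
Each bag holds 3 vertices, so the decomposition has width 2, which upper-bounds the treewidth. Since 4–7–5–6–4 is a cycle in G, G is not acyclic. Forests are exactly the graphs of treewidth ≤ 1, so tw(G) ≥ 2. Combining the bounds, tw(G) = 2.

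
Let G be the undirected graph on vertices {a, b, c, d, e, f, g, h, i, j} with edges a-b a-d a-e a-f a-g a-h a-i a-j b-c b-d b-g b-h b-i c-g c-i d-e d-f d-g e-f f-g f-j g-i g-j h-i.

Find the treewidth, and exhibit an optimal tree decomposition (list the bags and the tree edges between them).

Every bag has size at most 4, so the width is 4 − 1 = 3 and tw(G) ≤ 3. On the other hand G contains the 4-clique {b, c, g, i}. A clique must lie in a single bag of any decomposition, so no decomposition can have width below 3. The upper and lower bounds meet at 3, so that is the treewidth.

Treewidth 3.
One optimal decomposition is:
Bags: B1 = {a, b, g, i}  B2 = {a, b, d, g}  B3 = {a, d, f, g}  B4 = {b, c, g, i}  B5 = {a, d, e, f}  B6 = {a, b, h, i}  B7 = {a, f, g, j}
Tree: B1–B2, B2–B3, B1–B4, B3–B5, B1–B6, B3–B7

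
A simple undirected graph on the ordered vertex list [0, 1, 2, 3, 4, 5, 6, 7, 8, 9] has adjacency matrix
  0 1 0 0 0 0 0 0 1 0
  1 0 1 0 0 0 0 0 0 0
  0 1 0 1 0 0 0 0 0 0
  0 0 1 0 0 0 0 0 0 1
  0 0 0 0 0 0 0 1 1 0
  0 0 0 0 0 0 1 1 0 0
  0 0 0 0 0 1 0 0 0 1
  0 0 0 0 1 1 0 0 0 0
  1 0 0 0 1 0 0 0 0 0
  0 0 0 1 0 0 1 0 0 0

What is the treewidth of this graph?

2

A width-2 tree decomposition is:
Bags: B1 = {5, 6, 7}  B2 = {4, 6, 7}  B3 = {4, 6, 8}  B4 = {0, 6, 8}  B5 = {0, 1, 6}  B6 = {1, 2, 6}  B7 = {2, 3, 6}  B8 = {3, 6, 9}
Tree: B1–B2, B2–B3, B3–B4, B4–B5, B5–B6, B6–B7, B7–B8
The largest bag has 3 vertices, giving width 2; this decomposition certifies tw(G) ≤ 2. For the lower bound, G contains the cycle 6–5–7–4–8–0–1–2–3–9–6, so G is not a forest; only forests have treewidth ≤ 1, hence tw(G) ≥ 2. The upper and lower bounds meet at 2, so that is the treewidth.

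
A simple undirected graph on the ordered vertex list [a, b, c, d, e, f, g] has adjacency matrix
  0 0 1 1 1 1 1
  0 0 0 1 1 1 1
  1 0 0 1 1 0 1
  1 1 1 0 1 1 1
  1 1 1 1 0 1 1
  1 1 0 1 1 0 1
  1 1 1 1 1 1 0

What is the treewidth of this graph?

4

A width-4 tree decomposition is:
Bags: B1 = {a, d, e, f, g}  B2 = {a, c, d, e, g}  B3 = {b, d, e, f, g}
Tree: B1–B2, B1–B3
Each bag holds 5 vertices, so the decomposition has width 4, which upper-bounds the treewidth. For the lower bound, the 5 vertices {a, c, d, e, g} are pairwise adjacent, and any tree decomposition puts a clique entirely inside one bag — forcing width ≥ 4. The upper and lower bounds meet at 4, so that is the treewidth.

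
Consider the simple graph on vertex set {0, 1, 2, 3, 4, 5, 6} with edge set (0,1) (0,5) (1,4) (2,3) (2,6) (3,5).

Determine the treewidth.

A width-1 tree decomposition is:
Bags: B1 = {1, 4}  B2 = {0, 1}  B3 = {0, 5}  B4 = {3, 5}  B5 = {2, 3}  B6 = {2, 6}
Tree: B1–B2, B2–B3, B3–B4, B4–B5, B5–B6
Every bag has size at most 2, so the width is 2 − 1 = 1 and tw(G) ≤ 1. Since G has at least one edge (e.g. 4–1), it is not an edgeless graph, so tw(G) ≥ 1. Therefore the treewidth is 1.

1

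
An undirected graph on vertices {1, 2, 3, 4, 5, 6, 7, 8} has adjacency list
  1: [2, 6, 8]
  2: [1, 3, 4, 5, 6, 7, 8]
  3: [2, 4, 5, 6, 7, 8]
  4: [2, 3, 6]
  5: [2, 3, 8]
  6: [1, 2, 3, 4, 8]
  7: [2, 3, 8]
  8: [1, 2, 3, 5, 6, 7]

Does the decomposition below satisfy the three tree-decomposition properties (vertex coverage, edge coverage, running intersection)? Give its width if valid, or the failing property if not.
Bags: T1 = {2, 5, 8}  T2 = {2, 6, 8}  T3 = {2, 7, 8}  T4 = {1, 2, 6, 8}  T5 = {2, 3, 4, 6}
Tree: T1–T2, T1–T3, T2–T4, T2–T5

No — edge (5,3) lies in no bag.

A tree decomposition must satisfy three properties: every vertex lies in some bag; for every edge, both endpoints lie together in some bag; and for every vertex, the bags containing it form a connected subtree. Here edge (5,3) lies in no bag, so the decomposition is invalid.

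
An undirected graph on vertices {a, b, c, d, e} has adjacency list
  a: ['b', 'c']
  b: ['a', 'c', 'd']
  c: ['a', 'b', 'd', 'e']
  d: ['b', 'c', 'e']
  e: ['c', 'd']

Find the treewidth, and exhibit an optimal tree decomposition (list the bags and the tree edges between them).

Every bag has size at most 3, so the width is 3 − 1 = 2 and tw(G) ≤ 2. Conversely, {c, d, e} is a clique of size 3, and the vertices of any clique must share a bag in every tree decomposition; so some bag has ≥ 3 vertices and tw(G) ≥ 2. Combining the bounds, tw(G) = 2.

Treewidth 2.
Bags: B1 = {a, b, c}  B2 = {b, c, d}  B3 = {c, d, e}
Tree: B1–B2, B2–B3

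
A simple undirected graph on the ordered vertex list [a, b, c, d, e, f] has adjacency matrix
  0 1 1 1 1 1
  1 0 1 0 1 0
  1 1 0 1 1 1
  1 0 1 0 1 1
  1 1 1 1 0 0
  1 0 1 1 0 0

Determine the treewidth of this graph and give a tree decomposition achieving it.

Each bag holds 4 vertices, so the decomposition has width 3, which upper-bounds the treewidth. Conversely, {a, c, d, e} is a clique of size 4, and the vertices of any clique must share a bag in every tree decomposition; so some bag has ≥ 4 vertices and tw(G) ≥ 3. Therefore the treewidth is 3.

Treewidth 3.
One such decomposition:
Bags: B1 = {a, c, d, e}  B2 = {a, b, c, e}  B3 = {a, c, d, f}
Tree: B1–B2, B1–B3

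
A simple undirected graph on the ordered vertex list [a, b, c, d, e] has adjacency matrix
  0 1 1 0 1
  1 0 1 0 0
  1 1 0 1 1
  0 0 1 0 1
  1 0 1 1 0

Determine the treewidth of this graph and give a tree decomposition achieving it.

Every bag has size at most 3, so the width is 3 − 1 = 2 and tw(G) ≤ 2. On the other hand G contains the 3-clique {c, d, e}. A clique must lie in a single bag of any decomposition, so no decomposition can have width below 2. Combining the bounds, tw(G) = 2.

Treewidth 2.
One such decomposition:
Bags: B1 = {a, c, e}  B2 = {c, d, e}  B3 = {a, b, c}
Tree: B1–B2, B1–B3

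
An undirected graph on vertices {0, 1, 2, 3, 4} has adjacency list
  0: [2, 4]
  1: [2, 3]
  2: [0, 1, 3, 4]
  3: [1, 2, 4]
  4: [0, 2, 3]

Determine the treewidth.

2

A width-2 tree decomposition is:
Bags: B1 = {2, 3, 4}  B2 = {0, 2, 4}  B3 = {1, 2, 3}
Tree: B1–B2, B1–B3
The largest bag has 3 vertices, giving width 2; this decomposition certifies tw(G) ≤ 2. For the lower bound, the 3 vertices {0, 2, 4} are pairwise adjacent, and any tree decomposition puts a clique entirely inside one bag — forcing width ≥ 2. Hence tw(G) = 2 exactly.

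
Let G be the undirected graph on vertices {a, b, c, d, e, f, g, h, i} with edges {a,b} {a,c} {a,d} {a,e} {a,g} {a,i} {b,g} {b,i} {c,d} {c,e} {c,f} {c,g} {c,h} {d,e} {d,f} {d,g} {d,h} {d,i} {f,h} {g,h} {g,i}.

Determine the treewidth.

A width-3 tree decomposition is:
Bags: B1 = {a, c, d, g}  B2 = {c, d, g, h}  B3 = {a, d, g, i}  B4 = {a, b, g, i}  B5 = {c, d, f, h}  B6 = {a, c, d, e}
Tree: B1–B2, B1–B3, B3–B4, B2–B5, B1–B6
Each bag holds 4 vertices, so the decomposition has width 3, which upper-bounds the treewidth. On the other hand G contains the 4-clique {c, d, g, h}. A clique must lie in a single bag of any decomposition, so no decomposition can have width below 3. Therefore the treewidth is 3.

3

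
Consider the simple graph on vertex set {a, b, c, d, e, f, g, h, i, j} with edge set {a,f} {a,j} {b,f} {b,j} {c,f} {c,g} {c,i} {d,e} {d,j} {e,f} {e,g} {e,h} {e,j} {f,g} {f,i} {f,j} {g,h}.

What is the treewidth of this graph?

2

A width-2 tree decomposition is:
Bags: B1 = {e, f, g}  B2 = {e, g, h}  B3 = {c, f, g}  B4 = {e, f, j}  B5 = {b, f, j}  B6 = {d, e, j}  B7 = {a, f, j}  B8 = {c, f, i}
Tree: B1–B2, B1–B3, B1–B4, B4–B5, B4–B6, B4–B7, B3–B8
Each bag holds 3 vertices, so the decomposition has width 2, which upper-bounds the treewidth. For the lower bound, the 3 vertices {d, e, j} are pairwise adjacent, and any tree decomposition puts a clique entirely inside one bag — forcing width ≥ 2. Therefore the treewidth is 2.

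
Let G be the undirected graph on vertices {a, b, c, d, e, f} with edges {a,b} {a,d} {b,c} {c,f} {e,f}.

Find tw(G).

A width-1 tree decomposition is:
Bags: B1 = {e, f}  B2 = {c, f}  B3 = {b, c}  B4 = {a, b}  B5 = {a, d}
Tree: B1–B2, B2–B3, B3–B4, B4–B5
The largest bag has 2 vertices, giving width 1; this decomposition certifies tw(G) ≤ 1. Any graph with an edge has treewidth ≥ 1, and G has the edge e–f. Combining the bounds, tw(G) = 1.

1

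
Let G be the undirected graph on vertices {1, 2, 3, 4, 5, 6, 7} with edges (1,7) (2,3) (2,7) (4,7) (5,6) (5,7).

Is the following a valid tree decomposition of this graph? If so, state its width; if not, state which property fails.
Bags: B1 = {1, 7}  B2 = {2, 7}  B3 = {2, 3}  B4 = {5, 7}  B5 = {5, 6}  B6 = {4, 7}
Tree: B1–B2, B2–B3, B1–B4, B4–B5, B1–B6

Vertex coverage: the bags together contain {1, 2, 3, 4, 5, 6, 7}, the full vertex set. Edge coverage: each edge of G has both endpoints in at least one bag. Running intersection: for every vertex, the bags containing it form a connected subtree. All three properties hold, so this is a valid tree decomposition of width max|bag| − 1 = 1, and hence tw(G) ≤ 1.

Yes; width 1.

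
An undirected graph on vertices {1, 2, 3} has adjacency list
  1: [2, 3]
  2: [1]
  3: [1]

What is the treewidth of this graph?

1

A width-1 tree decomposition is:
Bags: B1 = {1, 3}  B2 = {1, 2}
Tree: B1–B2
Every bag has size at most 2, so the width is 2 − 1 = 1 and tw(G) ≤ 1. G has an edge, so its treewidth is at least 1. Combining the bounds, tw(G) = 1.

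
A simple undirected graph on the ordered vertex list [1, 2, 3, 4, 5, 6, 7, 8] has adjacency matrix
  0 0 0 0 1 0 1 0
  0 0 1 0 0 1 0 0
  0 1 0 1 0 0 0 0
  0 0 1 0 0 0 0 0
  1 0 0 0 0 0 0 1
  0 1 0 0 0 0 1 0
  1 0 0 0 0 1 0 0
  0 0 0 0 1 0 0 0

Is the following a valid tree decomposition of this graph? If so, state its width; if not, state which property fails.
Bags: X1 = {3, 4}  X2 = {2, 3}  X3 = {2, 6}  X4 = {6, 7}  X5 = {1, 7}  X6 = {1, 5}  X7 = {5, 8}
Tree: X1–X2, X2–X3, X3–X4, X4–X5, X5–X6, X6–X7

Yes; width 1.

Every vertex of G appears in some bag (union = {1, 2, 3, 4, 5, 6, 7, 8}); every edge is covered by a bag; and for each vertex v the set of bags containing v is connected in the bag tree. The decomposition is therefore valid. The largest bag has 2 vertices, so the width is 1.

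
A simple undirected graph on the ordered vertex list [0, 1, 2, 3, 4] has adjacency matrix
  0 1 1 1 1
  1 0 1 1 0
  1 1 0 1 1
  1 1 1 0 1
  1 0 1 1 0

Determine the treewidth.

3

A width-3 tree decomposition is:
Bags: B1 = {0, 2, 3, 4}  B2 = {0, 1, 2, 3}
Tree: B1–B2
The largest bag has 4 vertices, giving width 3; this decomposition certifies tw(G) ≤ 3. On the other hand G contains the 4-clique {0, 1, 2, 3}. A clique must lie in a single bag of any decomposition, so no decomposition can have width below 3. Therefore the treewidth is 3.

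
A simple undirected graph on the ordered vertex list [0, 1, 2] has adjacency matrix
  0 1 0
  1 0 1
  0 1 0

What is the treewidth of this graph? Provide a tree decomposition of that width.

Every bag has size at most 2, so the width is 2 − 1 = 1 and tw(G) ≤ 1. Any graph with an edge has treewidth ≥ 1, and G has the edge 1–2. The upper and lower bounds meet at 1, so that is the treewidth.

Treewidth 1.
One such decomposition:
Bags: B1 = {1, 2}  B2 = {0, 1}
Tree: B1–B2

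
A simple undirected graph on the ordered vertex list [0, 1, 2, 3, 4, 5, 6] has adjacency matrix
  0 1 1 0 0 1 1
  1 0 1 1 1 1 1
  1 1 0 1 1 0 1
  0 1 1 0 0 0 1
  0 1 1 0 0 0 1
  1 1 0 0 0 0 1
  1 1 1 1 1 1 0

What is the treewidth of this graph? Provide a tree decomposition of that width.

Treewidth 3.
Bags: B1 = {0, 1, 2, 6}  B2 = {1, 2, 3, 6}  B3 = {0, 1, 5, 6}  B4 = {1, 2, 4, 6}
Tree: B1–B2, B1–B3, B2–B4

Every bag has size at most 4, so the width is 4 − 1 = 3 and tw(G) ≤ 3. Conversely, {0, 1, 2, 6} is a clique of size 4, and the vertices of any clique must share a bag in every tree decomposition; so some bag has ≥ 4 vertices and tw(G) ≥ 3. Hence tw(G) = 3 exactly.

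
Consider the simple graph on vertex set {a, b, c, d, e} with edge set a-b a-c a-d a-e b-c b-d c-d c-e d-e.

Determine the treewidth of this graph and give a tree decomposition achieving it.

The largest bag has 4 vertices, giving width 3; this decomposition certifies tw(G) ≤ 3. Conversely, {a, c, d, e} is a clique of size 4, and the vertices of any clique must share a bag in every tree decomposition; so some bag has ≥ 4 vertices and tw(G) ≥ 3. Combining the bounds, tw(G) = 3.

Treewidth 3.
Bags: B1 = {a, c, d, e}  B2 = {a, b, c, d}
Tree: B1–B2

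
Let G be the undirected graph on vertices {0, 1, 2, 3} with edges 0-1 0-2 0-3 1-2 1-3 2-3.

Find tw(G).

A width-3 tree decomposition is:
Bags: B1 = {0, 1, 2, 3}
Tree: (single bag)
With just one bag of size 4, the width is 4 − 1 = 3, so tw(G) ≤ 3. Conversely, {0, 1, 2, 3} is a clique of size 4, and the vertices of any clique must share a bag in every tree decomposition; so some bag has ≥ 4 vertices and tw(G) ≥ 3. Hence tw(G) = 3 exactly.

3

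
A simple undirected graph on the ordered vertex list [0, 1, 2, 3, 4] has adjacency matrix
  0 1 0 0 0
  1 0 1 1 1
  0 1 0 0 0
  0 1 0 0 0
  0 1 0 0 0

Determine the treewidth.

A width-1 tree decomposition is:
Bags: B1 = {1, 2}  B2 = {1, 3}  B3 = {0, 1}  B4 = {1, 4}
Tree: B1–B2, B1–B3, B2–B4
The largest bag has 2 vertices, giving width 1; this decomposition certifies tw(G) ≤ 1. Any graph with an edge has treewidth ≥ 1, and G has the edge 2–1. Therefore the treewidth is 1.

1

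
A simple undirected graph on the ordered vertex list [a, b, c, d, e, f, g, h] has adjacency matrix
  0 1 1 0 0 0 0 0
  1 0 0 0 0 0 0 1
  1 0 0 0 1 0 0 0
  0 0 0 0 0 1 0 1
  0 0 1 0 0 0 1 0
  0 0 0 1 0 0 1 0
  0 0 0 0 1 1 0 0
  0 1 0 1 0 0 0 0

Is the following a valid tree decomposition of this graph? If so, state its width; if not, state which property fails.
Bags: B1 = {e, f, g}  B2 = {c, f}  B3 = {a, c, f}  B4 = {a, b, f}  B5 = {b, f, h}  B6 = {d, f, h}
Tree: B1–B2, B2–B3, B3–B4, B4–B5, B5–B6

A tree decomposition must satisfy three properties: every vertex lies in some bag; for every edge, both endpoints lie together in some bag; and for every vertex, the bags containing it form a connected subtree. Here edge (e,c) lies in no bag, so the decomposition is invalid.

No — edge (e,c) lies in no bag.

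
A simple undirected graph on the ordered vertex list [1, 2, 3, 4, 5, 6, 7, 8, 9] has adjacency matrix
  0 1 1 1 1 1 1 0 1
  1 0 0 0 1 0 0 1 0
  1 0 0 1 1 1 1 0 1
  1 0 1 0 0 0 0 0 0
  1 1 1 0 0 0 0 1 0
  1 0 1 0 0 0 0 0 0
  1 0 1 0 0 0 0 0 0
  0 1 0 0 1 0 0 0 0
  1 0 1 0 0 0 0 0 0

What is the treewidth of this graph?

2

A width-2 tree decomposition is:
Bags: B1 = {1, 3, 6}  B2 = {1, 3, 9}  B3 = {1, 3, 5}  B4 = {1, 2, 5}  B5 = {2, 5, 8}  B6 = {1, 3, 7}  B7 = {1, 3, 4}
Tree: B1–B2, B2–B3, B3–B4, B4–B5, B3–B6, B2–B7
Every bag has size at most 3, so the width is 3 − 1 = 2 and tw(G) ≤ 2. For the lower bound, the 3 vertices {2, 5, 8} are pairwise adjacent, and any tree decomposition puts a clique entirely inside one bag — forcing width ≥ 2. Combining the bounds, tw(G) = 2.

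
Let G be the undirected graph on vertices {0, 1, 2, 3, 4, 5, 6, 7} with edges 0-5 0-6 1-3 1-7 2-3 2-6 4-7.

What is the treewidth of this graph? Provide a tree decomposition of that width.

Treewidth 1.
One such decomposition:
Bags: B1 = {4, 7}  B2 = {1, 7}  B3 = {1, 3}  B4 = {2, 3}  B5 = {2, 6}  B6 = {0, 6}  B7 = {0, 5}
Tree: B1–B2, B2–B3, B3–B4, B4–B5, B5–B6, B6–B7

The largest bag has 2 vertices, giving width 1; this decomposition certifies tw(G) ≤ 1. G has an edge, so its treewidth is at least 1. The upper and lower bounds meet at 1, so that is the treewidth.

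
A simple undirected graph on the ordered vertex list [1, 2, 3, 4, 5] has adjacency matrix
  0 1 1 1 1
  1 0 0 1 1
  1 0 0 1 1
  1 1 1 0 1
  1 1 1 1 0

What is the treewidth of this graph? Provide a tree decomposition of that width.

Treewidth 3.
One such decomposition:
Bags: B1 = {1, 2, 4, 5}  B2 = {1, 3, 4, 5}
Tree: B1–B2

Every bag has size at most 4, so the width is 4 − 1 = 3 and tw(G) ≤ 3. For the lower bound, the 4 vertices {1, 2, 4, 5} are pairwise adjacent, and any tree decomposition puts a clique entirely inside one bag — forcing width ≥ 3. Hence tw(G) = 3 exactly.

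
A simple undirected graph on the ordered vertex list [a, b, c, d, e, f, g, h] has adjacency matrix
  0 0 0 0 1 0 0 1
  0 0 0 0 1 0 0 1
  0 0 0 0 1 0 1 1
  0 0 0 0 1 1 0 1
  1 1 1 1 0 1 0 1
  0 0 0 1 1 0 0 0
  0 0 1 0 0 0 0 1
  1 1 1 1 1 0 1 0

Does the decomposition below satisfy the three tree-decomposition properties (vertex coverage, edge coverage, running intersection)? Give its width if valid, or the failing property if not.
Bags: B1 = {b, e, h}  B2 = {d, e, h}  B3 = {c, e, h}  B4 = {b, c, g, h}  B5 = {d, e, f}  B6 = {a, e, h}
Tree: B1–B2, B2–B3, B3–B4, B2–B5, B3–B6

No — bags containing vertex b are not connected in the tree.

A tree decomposition must satisfy three properties: every vertex lies in some bag; for every edge, both endpoints lie together in some bag; and for every vertex, the bags containing it form a connected subtree. Here bags containing vertex b are not connected in the tree, so the decomposition is invalid.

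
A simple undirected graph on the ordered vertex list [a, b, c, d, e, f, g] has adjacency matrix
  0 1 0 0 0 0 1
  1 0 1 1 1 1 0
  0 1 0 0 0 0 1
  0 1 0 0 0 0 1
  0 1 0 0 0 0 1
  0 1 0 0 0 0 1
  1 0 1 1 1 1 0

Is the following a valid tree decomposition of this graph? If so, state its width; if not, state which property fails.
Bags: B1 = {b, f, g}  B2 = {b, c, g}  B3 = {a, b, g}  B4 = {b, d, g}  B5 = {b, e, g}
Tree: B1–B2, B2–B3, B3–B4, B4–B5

Checking the three conditions: (i) the bags cover all of {a, b, c, d, e, f, g}; (ii) for each edge, some bag contains both endpoints; (iii) the bags containing any fixed vertex form a subtree. All hold, so the decomposition is valid with width 3 − 1 = 2.

Yes; width 2.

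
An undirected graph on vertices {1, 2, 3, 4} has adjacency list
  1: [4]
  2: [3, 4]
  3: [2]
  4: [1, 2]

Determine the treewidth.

A width-1 tree decomposition is:
Bags: B1 = {2, 3}  B2 = {2, 4}  B3 = {1, 4}
Tree: B1–B2, B2–B3
Each bag holds 2 vertices, so the decomposition has width 1, which upper-bounds the treewidth. G has an edge, so its treewidth is at least 1. Combining the bounds, tw(G) = 1.

1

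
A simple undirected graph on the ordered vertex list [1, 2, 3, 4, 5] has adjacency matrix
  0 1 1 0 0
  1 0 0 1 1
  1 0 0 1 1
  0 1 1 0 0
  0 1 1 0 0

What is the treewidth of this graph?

2

A width-2 tree decomposition is:
Bags: B1 = {1, 2, 3}  B2 = {2, 3, 4}  B3 = {2, 3, 5}
Tree: B1–B2, B2–B3
The largest bag has 3 vertices, giving width 2; this decomposition certifies tw(G) ≤ 2. Since 3–1–2–4–3 is a cycle in G, G is not acyclic. Forests are exactly the graphs of treewidth ≤ 1, so tw(G) ≥ 2. The upper and lower bounds meet at 2, so that is the treewidth.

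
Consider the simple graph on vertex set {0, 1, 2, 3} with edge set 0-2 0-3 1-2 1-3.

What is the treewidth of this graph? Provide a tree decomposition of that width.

Each bag holds 3 vertices, so the decomposition has width 2, which upper-bounds the treewidth. For the lower bound, G contains the cycle 3–0–2–1–3, so G is not a forest; only forests have treewidth ≤ 1, hence tw(G) ≥ 2. Hence tw(G) = 2 exactly.

Treewidth 2.
One optimal decomposition is:
Bags: B1 = {0, 2, 3}  B2 = {1, 2, 3}
Tree: B1–B2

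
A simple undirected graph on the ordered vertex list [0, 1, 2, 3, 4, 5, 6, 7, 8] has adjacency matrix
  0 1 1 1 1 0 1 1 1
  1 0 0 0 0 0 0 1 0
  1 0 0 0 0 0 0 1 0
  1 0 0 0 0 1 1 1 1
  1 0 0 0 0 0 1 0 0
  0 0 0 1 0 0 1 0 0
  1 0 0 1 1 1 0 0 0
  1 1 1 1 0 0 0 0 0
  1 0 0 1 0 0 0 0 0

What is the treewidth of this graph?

A width-2 tree decomposition is:
Bags: B1 = {0, 3, 7}  B2 = {0, 2, 7}  B3 = {0, 3, 6}  B4 = {3, 5, 6}  B5 = {0, 3, 8}  B6 = {0, 1, 7}  B7 = {0, 4, 6}
Tree: B1–B2, B1–B3, B3–B4, B1–B5, B1–B6, B3–B7
Each bag holds 3 vertices, so the decomposition has width 2, which upper-bounds the treewidth. On the other hand G contains the 3-clique {0, 1, 7}. A clique must lie in a single bag of any decomposition, so no decomposition can have width below 2. Hence tw(G) = 2 exactly.

2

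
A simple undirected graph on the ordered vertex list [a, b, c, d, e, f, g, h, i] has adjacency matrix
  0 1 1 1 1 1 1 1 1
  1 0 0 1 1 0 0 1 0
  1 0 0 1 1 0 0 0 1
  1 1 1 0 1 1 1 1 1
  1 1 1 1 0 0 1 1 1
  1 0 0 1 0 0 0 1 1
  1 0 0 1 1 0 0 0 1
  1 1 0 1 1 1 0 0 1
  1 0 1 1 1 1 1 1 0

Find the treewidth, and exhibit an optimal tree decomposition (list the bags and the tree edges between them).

Treewidth 4.
One such decomposition:
Bags: B1 = {a, c, d, e, i}  B2 = {a, d, e, h, i}  B3 = {a, d, e, g, i}  B4 = {a, d, f, h, i}  B5 = {a, b, d, e, h}
Tree: B1–B2, B2–B3, B2–B4, B2–B5

The largest bag has 5 vertices, giving width 4; this decomposition certifies tw(G) ≤ 4. For the lower bound, the 5 vertices {a, b, d, e, h} are pairwise adjacent, and any tree decomposition puts a clique entirely inside one bag — forcing width ≥ 4. Combining the bounds, tw(G) = 4.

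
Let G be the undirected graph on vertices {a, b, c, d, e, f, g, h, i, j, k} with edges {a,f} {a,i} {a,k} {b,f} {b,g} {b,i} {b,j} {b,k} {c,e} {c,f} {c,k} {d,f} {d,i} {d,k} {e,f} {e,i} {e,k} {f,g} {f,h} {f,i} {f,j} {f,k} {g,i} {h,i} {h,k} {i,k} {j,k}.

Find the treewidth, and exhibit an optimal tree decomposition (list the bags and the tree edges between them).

The largest bag has 4 vertices, giving width 3; this decomposition certifies tw(G) ≤ 3. For the lower bound, the 4 vertices {b, f, g, i} are pairwise adjacent, and any tree decomposition puts a clique entirely inside one bag — forcing width ≥ 3. Combining the bounds, tw(G) = 3.

Treewidth 3.
One optimal decomposition is:
Bags: B1 = {a, f, i, k}  B2 = {b, f, i, k}  B3 = {e, f, i, k}  B4 = {f, h, i, k}  B5 = {d, f, i, k}  B6 = {b, f, g, i}  B7 = {b, f, j, k}  B8 = {c, e, f, k}
Tree: B1–B2, B2–B3, B3–B4, B4–B5, B2–B6, B2–B7, B3–B8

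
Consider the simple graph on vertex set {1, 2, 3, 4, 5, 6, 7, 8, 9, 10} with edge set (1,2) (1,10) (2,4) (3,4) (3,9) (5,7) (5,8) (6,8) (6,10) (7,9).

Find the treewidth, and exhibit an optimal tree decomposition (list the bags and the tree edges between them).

Treewidth 2.
One such decomposition:
Bags: B1 = {5, 7, 9}  B2 = {3, 5, 9}  B3 = {3, 4, 5}  B4 = {2, 4, 5}  B5 = {1, 2, 5}  B6 = {1, 5, 10}  B7 = {5, 6, 10}  B8 = {5, 6, 8}
Tree: B1–B2, B2–B3, B3–B4, B4–B5, B5–B6, B6–B7, B7–B8

Each bag holds 3 vertices, so the decomposition has width 2, which upper-bounds the treewidth. The edges 5–7–9–3–4–2–1–10–6–8–5 form a cycle, so G is not a tree and its treewidth is at least 2. Therefore the treewidth is 2.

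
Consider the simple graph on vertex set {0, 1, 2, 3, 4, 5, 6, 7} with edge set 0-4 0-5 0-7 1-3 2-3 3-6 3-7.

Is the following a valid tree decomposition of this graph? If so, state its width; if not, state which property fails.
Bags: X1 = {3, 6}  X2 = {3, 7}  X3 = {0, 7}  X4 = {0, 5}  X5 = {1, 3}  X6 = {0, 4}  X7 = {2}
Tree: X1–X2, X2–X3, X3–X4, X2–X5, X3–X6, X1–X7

A tree decomposition must satisfy three properties: every vertex lies in some bag; for every edge, both endpoints lie together in some bag; and for every vertex, the bags containing it form a connected subtree. Here edge (3,2) lies in no bag, so the decomposition is invalid.

No — edge (3,2) lies in no bag.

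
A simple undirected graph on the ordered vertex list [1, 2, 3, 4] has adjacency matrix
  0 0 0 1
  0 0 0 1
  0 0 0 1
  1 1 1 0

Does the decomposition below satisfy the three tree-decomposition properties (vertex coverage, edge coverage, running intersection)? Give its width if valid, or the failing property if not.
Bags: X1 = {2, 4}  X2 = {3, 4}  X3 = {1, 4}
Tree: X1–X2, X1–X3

Vertex coverage: the bags together contain {1, 2, 3, 4}, the full vertex set. Edge coverage: each edge of G has both endpoints in at least one bag. Running intersection: for every vertex, the bags containing it form a connected subtree. All three properties hold, so this is a valid tree decomposition of width max|bag| − 1 = 1, and hence tw(G) ≤ 1.

Yes; width 1.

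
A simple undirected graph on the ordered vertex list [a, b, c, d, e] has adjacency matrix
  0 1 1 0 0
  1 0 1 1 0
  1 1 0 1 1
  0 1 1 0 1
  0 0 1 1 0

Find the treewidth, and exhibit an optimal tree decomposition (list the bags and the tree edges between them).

The largest bag has 3 vertices, giving width 2; this decomposition certifies tw(G) ≤ 2. On the other hand G contains the 3-clique {c, d, e}. A clique must lie in a single bag of any decomposition, so no decomposition can have width below 2. The upper and lower bounds meet at 2, so that is the treewidth.

Treewidth 2.
One optimal decomposition is:
Bags: B1 = {b, c, d}  B2 = {c, d, e}  B3 = {a, b, c}
Tree: B1–B2, B1–B3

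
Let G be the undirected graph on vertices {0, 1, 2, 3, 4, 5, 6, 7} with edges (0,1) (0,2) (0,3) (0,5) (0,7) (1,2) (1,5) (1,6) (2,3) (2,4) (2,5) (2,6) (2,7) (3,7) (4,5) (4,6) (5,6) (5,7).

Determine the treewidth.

A width-3 tree decomposition is:
Bags: B1 = {0, 2, 5, 7}  B2 = {0, 1, 2, 5}  B3 = {1, 2, 5, 6}  B4 = {2, 4, 5, 6}  B5 = {0, 2, 3, 7}
Tree: B1–B2, B2–B3, B3–B4, B1–B5
Every bag has size at most 4, so the width is 4 − 1 = 3 and tw(G) ≤ 3. For the lower bound, the 4 vertices {0, 2, 3, 7} are pairwise adjacent, and any tree decomposition puts a clique entirely inside one bag — forcing width ≥ 3. The upper and lower bounds meet at 3, so that is the treewidth.

3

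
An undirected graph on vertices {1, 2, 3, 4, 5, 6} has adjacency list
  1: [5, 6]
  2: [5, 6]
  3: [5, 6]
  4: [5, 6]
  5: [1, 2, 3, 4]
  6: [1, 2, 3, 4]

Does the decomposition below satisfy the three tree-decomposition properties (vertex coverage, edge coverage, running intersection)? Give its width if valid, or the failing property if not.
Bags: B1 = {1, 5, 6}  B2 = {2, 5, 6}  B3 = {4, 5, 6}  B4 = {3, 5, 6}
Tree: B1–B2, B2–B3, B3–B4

Yes; width 2.

Every vertex of G appears in some bag (union = {1, 2, 3, 4, 5, 6}); every edge is covered by a bag; and for each vertex v the set of bags containing v is connected in the bag tree. The decomposition is therefore valid. The largest bag has 3 vertices, so the width is 2.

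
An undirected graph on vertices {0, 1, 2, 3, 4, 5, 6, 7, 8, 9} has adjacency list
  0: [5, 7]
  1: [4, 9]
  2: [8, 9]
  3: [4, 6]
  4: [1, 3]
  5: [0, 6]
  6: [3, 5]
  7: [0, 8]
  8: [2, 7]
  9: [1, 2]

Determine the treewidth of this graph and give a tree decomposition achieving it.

The largest bag has 3 vertices, giving width 2; this decomposition certifies tw(G) ≤ 2. Since 0–5–6–3–4–1–9–2–8–7–0 is a cycle in G, G is not acyclic. Forests are exactly the graphs of treewidth ≤ 1, so tw(G) ≥ 2. The upper and lower bounds meet at 2, so that is the treewidth.

Treewidth 2.
One such decomposition:
Bags: B1 = {0, 5, 6}  B2 = {0, 3, 6}  B3 = {0, 3, 4}  B4 = {0, 1, 4}  B5 = {0, 1, 9}  B6 = {0, 2, 9}  B7 = {0, 2, 8}  B8 = {0, 7, 8}
Tree: B1–B2, B2–B3, B3–B4, B4–B5, B5–B6, B6–B7, B7–B8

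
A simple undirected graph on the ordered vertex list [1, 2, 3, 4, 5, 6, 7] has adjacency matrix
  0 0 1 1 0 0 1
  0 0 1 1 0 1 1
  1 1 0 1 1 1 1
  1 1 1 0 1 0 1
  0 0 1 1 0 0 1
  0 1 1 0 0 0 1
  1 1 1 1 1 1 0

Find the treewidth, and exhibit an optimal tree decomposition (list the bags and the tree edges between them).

Each bag holds 4 vertices, so the decomposition has width 3, which upper-bounds the treewidth. On the other hand G contains the 4-clique {1, 3, 4, 7}. A clique must lie in a single bag of any decomposition, so no decomposition can have width below 3. The upper and lower bounds meet at 3, so that is the treewidth.

Treewidth 3.
Bags: B1 = {2, 3, 4, 7}  B2 = {1, 3, 4, 7}  B3 = {3, 4, 5, 7}  B4 = {2, 3, 6, 7}
Tree: B1–B2, B2–B3, B1–B4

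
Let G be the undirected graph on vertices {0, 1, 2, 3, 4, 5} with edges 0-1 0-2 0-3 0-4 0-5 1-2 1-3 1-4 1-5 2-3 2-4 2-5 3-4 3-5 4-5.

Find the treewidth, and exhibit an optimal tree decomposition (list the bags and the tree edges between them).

A single bag containing all 6 vertices is trivially a valid decomposition of width 5. On the other hand G contains the 6-clique {0, 1, 2, 3, 4, 5}. A clique must lie in a single bag of any decomposition, so no decomposition can have width below 5. Therefore the treewidth is 5.

Treewidth 5.
Bags: B1 = {0, 1, 2, 3, 4, 5}
Tree: (single bag)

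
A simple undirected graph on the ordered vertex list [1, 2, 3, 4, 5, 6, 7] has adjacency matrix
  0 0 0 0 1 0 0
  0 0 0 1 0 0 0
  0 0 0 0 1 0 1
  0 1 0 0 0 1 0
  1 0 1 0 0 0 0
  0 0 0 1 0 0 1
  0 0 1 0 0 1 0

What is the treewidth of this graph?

1

A width-1 tree decomposition is:
Bags: B1 = {2, 4}  B2 = {4, 6}  B3 = {6, 7}  B4 = {3, 7}  B5 = {3, 5}  B6 = {1, 5}
Tree: B1–B2, B2–B3, B3–B4, B4–B5, B5–B6
Each bag holds 2 vertices, so the decomposition has width 1, which upper-bounds the treewidth. Any graph with an edge has treewidth ≥ 1, and G has the edge 2–4. Combining the bounds, tw(G) = 1.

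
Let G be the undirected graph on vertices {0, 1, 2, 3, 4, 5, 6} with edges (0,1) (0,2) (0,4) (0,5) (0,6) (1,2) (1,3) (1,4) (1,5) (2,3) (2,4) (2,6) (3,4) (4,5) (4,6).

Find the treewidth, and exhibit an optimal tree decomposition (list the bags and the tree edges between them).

The largest bag has 4 vertices, giving width 3; this decomposition certifies tw(G) ≤ 3. For the lower bound, the 4 vertices {0, 1, 2, 4} are pairwise adjacent, and any tree decomposition puts a clique entirely inside one bag — forcing width ≥ 3. The upper and lower bounds meet at 3, so that is the treewidth.

Treewidth 3.
One optimal decomposition is:
Bags: B1 = {0, 1, 2, 4}  B2 = {0, 2, 4, 6}  B3 = {1, 2, 3, 4}  B4 = {0, 1, 4, 5}
Tree: B1–B2, B1–B3, B1–B4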